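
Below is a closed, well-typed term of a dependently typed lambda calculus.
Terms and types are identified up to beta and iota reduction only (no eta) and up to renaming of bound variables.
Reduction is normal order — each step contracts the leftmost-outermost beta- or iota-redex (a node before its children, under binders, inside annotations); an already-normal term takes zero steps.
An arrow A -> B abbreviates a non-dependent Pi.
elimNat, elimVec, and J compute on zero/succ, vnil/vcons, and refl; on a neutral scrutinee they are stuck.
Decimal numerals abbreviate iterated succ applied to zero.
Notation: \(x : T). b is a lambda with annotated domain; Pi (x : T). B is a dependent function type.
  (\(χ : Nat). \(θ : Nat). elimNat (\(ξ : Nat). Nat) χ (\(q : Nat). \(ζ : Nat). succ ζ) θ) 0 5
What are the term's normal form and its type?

reduced normal form:
  5
type:
  Nat
observation: reduction starts at a beta-redex, and 18 normal-order steps reach the normal form.


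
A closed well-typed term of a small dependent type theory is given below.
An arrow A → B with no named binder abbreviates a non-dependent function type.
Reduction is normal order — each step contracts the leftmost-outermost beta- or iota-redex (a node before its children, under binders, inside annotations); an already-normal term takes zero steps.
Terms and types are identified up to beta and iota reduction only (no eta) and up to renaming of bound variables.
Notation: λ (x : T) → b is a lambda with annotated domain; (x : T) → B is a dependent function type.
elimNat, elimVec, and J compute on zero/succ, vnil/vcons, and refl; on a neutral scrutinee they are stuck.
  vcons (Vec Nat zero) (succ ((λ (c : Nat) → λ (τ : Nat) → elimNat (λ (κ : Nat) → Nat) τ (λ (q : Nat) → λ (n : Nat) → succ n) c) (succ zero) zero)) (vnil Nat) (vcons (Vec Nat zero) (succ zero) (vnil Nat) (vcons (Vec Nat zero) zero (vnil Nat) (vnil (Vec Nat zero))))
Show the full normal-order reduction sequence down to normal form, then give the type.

reduction (normal order):
  vcons (Vec Nat zero) (succ ((λ (c : Nat) → λ (τ : Nat) → elimNat (λ (κ : Nat) → Nat) τ (λ (q : Nat) → λ (n : Nat) → succ n) c) (succ zero) zero)) (vnil Nat) (vcons (Vec Nat zero) (succ zero) (vnil Nat) (vcons (Vec Nat zero) zero (vnil Nat) (vnil (Vec Nat zero))))
  ~> vcons (Vec Nat zero) (succ ((λ (c : Nat) → elimNat (λ (τ : Nat) → Nat) c (λ (κ : Nat) → λ (q : Nat) → succ q) (succ zero)) zero)) (vnil Nat) (vcons (Vec Nat zero) (succ zero) (vnil Nat) (vcons (Vec Nat zero) zero (vnil Nat) (vnil (Vec Nat zero))))
  ~> vcons (Vec Nat zero) (succ (elimNat (λ (c : Nat) → Nat) zero (λ (τ : Nat) → λ (κ : Nat) → succ κ) (succ zero))) (vnil Nat) (vcons (Vec Nat zero) (succ zero) (vnil Nat) (vcons (Vec Nat zero) zero (vnil Nat) (vnil (Vec Nat zero))))
  ~> vcons (Vec Nat zero) (succ ((λ (c : Nat) → λ (τ : Nat) → succ τ) zero (elimNat (λ (κ : Nat) → Nat) zero (λ (q : Nat) → λ (n : Nat) → succ n) zero))) (vnil Nat) (vcons (Vec Nat zero) (succ zero) (vnil Nat) (vcons (Vec Nat zero) zero (vnil Nat) (vnil (Vec Nat zero))))
  ~> vcons (Vec Nat zero) (succ ((λ (c : Nat) → succ c) (elimNat (λ (τ : Nat) → Nat) zero (λ (κ : Nat) → λ (q : Nat) → succ q) zero))) (vnil Nat) (vcons (Vec Nat zero) (succ zero) (vnil Nat) (vcons (Vec Nat zero) zero (vnil Nat) (vnil (Vec Nat zero))))
  ~> vcons (Vec Nat zero) (succ (succ (elimNat (λ (c : Nat) → Nat) zero (λ (τ : Nat) → λ (κ : Nat) → succ κ) zero))) (vnil Nat) (vcons (Vec Nat zero) (succ zero) (vnil Nat) (vcons (Vec Nat zero) zero (vnil Nat) (vnil (Vec Nat zero))))
  ~> vcons (Vec Nat zero) (succ (succ zero)) (vnil Nat) (vcons (Vec Nat zero) (succ zero) (vnil Nat) (vcons (Vec Nat zero) zero (vnil Nat) (vnil (Vec Nat zero))))
inferred type:
  Vec (Vec Nat zero) (succ (succ (succ zero)))


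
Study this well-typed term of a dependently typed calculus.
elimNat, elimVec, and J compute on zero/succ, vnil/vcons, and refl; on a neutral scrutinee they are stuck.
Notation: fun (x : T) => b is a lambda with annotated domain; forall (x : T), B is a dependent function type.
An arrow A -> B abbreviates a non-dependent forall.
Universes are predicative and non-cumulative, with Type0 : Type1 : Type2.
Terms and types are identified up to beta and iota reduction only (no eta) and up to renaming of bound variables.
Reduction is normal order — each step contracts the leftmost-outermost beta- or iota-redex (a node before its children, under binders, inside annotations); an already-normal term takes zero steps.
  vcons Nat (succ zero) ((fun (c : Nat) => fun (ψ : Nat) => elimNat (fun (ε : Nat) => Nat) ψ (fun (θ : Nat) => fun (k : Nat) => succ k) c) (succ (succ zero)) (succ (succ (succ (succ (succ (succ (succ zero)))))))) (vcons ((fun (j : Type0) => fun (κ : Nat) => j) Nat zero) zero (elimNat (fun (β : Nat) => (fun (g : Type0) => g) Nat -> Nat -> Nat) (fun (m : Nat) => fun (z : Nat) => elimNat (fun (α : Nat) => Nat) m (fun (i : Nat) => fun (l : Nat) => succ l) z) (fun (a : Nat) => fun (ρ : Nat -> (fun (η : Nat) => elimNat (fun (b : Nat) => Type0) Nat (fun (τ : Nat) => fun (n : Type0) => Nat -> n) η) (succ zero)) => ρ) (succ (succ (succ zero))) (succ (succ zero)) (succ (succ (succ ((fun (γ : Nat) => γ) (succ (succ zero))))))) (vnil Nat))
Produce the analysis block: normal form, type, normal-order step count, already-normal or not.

resulting normal form:
  vcons Nat (succ zero) (succ (succ (succ (succ (succ (succ (succ (succ (succ zero))))))))) (vcons Nat zero (succ (succ (succ (succ (succ (succ (succ zero))))))) (vnil Nat))
type:
  Vec Nat (succ (succ zero))
reduction steps (normal order): 40
term was already normal: no
first contracted redex: a beta-redex


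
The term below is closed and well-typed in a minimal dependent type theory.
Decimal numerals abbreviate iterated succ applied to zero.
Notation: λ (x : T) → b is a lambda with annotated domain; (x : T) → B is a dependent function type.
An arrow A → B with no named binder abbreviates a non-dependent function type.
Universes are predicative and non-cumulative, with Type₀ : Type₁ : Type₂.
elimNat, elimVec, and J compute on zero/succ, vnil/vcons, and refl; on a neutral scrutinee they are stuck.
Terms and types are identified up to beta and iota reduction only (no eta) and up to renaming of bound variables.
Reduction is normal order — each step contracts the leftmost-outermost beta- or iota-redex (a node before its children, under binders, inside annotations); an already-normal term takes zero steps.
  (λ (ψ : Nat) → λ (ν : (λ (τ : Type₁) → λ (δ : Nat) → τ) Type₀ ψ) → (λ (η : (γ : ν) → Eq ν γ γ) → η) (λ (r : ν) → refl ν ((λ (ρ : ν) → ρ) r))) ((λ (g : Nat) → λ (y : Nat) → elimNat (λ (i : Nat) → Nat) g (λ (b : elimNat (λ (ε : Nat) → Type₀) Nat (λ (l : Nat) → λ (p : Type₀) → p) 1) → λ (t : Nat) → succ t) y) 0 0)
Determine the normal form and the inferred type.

normal form:
  λ (ψ : Type₀) → λ (ν : ψ) → refl ψ ν
type:
  (ψ : Type₀) → (ν : ψ) → Eq ψ ν ν
observation: normalization takes exactly 5 steps under the normal-order strategy.


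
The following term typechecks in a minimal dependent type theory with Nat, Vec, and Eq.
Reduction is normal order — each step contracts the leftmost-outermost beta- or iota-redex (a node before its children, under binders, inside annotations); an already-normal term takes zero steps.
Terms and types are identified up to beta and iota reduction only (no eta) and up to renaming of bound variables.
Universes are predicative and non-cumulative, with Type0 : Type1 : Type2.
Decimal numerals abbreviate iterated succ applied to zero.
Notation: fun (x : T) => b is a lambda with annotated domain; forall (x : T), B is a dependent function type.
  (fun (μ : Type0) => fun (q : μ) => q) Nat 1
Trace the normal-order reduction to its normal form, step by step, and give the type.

normal-order reduction sequence:
  (fun (μ : Type0) => fun (q : μ) => q) Nat 1
  ~> (fun (μ : Nat) => μ) 1
  ~> 1
the term's type:
  Nat


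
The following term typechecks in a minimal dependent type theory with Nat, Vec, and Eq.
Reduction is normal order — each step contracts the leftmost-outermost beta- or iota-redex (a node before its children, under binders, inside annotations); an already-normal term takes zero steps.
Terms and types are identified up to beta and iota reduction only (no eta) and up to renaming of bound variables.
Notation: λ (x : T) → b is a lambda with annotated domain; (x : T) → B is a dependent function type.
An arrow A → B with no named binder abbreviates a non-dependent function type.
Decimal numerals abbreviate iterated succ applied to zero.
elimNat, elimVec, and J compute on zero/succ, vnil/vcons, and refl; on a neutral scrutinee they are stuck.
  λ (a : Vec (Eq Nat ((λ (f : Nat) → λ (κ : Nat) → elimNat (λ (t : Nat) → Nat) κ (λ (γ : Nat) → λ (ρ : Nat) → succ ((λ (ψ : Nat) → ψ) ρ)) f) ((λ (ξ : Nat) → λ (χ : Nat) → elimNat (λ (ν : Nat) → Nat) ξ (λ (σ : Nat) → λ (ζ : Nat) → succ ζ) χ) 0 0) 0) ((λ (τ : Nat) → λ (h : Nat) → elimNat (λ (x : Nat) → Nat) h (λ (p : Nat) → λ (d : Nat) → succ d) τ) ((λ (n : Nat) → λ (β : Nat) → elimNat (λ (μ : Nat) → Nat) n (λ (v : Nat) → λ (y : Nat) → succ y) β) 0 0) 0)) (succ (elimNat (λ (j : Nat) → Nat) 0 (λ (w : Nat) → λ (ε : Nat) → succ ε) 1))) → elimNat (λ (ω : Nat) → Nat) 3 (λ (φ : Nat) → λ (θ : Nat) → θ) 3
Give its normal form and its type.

resulting normal form:
  λ (a : Vec (Eq Nat 0 0) 2) → 3
type:
  Vec (Eq Nat 0 0) 2 → Nat
observation: normalization takes exactly 27 steps under the normal-order strategy.


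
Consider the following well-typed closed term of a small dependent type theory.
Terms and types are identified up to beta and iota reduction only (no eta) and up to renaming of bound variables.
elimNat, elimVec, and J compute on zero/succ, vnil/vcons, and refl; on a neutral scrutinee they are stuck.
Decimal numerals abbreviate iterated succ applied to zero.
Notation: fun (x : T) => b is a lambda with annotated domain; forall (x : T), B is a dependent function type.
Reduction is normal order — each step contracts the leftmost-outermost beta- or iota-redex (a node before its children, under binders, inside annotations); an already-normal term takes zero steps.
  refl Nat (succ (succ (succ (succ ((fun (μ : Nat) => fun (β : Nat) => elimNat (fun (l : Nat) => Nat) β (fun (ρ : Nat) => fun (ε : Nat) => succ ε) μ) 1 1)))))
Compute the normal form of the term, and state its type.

normal form:
  refl Nat 6
type:
  Eq Nat 6 6
observation: the leftmost-outermost redex is a beta-redex, and normalization takes 6 steps.


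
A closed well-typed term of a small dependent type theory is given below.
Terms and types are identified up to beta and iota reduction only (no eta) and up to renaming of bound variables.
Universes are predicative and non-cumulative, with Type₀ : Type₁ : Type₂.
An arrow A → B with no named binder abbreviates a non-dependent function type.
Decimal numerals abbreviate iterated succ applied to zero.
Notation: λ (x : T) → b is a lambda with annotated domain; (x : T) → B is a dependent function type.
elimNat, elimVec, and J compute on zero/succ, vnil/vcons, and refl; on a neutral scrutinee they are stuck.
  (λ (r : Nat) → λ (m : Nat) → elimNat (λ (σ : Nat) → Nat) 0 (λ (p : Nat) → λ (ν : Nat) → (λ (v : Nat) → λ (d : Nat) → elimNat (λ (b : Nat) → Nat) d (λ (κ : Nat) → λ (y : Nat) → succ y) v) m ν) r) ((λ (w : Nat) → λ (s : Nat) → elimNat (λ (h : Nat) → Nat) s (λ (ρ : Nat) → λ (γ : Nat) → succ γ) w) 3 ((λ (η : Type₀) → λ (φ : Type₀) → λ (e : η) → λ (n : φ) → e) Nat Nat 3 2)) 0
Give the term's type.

the term's type:
  Nat


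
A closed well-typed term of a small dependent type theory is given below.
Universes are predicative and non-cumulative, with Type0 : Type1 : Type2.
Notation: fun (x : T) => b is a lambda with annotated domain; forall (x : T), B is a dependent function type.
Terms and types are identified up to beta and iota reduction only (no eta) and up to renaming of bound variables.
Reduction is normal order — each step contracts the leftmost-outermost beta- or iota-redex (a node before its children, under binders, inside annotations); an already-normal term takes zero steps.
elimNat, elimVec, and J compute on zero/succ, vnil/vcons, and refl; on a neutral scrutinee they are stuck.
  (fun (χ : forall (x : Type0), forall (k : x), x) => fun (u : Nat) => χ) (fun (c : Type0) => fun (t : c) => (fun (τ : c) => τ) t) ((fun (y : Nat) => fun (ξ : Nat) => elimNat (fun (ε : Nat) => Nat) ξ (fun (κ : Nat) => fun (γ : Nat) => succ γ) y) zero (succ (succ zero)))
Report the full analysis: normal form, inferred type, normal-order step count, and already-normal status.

reduced normal form:
  fun (χ : Type0) => fun (x : χ) => x
type:
  forall (χ : Type0), forall (x : χ), χ
normal-order step count: 3
started in normal form: no
first redex: a beta-redex


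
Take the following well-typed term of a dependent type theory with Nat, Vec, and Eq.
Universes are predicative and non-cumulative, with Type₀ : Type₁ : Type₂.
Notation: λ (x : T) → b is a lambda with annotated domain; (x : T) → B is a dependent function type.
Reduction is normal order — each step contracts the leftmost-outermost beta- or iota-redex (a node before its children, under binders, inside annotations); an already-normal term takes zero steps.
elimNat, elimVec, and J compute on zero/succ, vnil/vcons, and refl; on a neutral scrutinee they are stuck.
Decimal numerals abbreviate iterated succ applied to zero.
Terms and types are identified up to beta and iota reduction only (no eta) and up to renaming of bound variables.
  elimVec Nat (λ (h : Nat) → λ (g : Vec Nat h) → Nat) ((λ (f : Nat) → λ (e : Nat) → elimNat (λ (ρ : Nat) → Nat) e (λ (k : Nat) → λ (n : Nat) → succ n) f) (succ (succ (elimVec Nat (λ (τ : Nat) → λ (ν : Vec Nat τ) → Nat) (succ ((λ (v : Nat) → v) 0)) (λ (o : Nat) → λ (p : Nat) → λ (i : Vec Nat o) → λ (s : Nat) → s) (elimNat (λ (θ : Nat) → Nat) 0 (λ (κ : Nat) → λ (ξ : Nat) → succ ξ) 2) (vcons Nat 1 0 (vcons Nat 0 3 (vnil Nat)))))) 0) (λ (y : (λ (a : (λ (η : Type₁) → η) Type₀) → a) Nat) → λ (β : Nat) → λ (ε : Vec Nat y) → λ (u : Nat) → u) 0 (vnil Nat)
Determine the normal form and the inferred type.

normal form:
  3
inferred type:
  Nat
observation: reduction starts at an elimVec iota-redex, and 25 normal-order steps reach the normal form.


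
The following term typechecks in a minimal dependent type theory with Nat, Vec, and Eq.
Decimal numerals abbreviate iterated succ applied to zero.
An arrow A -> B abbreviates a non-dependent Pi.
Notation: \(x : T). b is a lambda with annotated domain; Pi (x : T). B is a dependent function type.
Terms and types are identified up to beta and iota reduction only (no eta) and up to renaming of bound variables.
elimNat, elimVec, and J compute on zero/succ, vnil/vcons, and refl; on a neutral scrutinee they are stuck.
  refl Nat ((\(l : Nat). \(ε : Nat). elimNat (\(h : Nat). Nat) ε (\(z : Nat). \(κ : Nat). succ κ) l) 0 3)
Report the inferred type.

the term's type:
  Eq Nat 3 3


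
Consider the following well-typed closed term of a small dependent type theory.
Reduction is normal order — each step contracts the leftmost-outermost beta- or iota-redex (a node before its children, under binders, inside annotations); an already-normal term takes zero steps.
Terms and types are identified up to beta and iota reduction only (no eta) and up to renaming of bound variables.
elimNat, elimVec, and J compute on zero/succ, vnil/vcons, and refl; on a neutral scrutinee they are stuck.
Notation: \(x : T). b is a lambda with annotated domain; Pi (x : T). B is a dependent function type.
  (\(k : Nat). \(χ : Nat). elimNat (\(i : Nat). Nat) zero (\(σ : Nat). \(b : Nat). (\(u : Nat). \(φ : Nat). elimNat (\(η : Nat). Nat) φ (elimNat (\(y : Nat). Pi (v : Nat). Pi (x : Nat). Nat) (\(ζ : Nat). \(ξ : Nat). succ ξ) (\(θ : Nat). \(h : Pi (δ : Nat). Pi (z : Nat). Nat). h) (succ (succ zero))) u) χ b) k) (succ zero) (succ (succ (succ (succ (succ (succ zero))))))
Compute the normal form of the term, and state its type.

normal form:
  succ (succ (succ (succ (succ (succ zero)))))
inferred type:
  Nat
observation: the term reaches its normal form after 69 normal-order steps.


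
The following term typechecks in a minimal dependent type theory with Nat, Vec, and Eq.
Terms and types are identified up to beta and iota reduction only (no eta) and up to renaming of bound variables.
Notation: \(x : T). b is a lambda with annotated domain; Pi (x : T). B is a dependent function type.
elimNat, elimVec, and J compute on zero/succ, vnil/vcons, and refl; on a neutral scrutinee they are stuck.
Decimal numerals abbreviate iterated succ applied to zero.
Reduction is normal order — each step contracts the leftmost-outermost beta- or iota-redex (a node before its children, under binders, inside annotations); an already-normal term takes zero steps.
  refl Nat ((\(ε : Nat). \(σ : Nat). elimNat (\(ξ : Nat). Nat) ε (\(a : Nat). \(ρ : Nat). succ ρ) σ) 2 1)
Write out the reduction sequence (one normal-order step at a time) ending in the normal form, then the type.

reduction (normal order):
  refl Nat ((\(ε : Nat). \(σ : Nat). elimNat (\(ξ : Nat). Nat) ε (\(a : Nat). \(ρ : Nat). succ ρ) σ) 2 1)
  ~> refl Nat ((\(ε : Nat). elimNat (\(σ : Nat). Nat) 2 (\(ξ : Nat). \(a : Nat). succ a) ε) 1)
  ~> refl Nat (elimNat (\(ε : Nat). Nat) 2 (\(σ : Nat). \(ξ : Nat). succ ξ) 1)
  ~> refl Nat ((\(ε : Nat). \(σ : Nat). succ σ) 0 (elimNat (\(ξ : Nat). Nat) 2 (\(a : Nat). \(ρ : Nat). succ ρ) 0))
  ~> refl Nat ((\(ε : Nat). succ ε) (elimNat (\(σ : Nat). Nat) 2 (\(ξ : Nat). \(a : Nat). succ a) 0))
  ~> refl Nat (succ (elimNat (\(ε : Nat). Nat) 2 (\(σ : Nat). \(ξ : Nat). succ ξ) 0))
  ~> refl Nat 3
inferred type:
  Eq Nat 3 3


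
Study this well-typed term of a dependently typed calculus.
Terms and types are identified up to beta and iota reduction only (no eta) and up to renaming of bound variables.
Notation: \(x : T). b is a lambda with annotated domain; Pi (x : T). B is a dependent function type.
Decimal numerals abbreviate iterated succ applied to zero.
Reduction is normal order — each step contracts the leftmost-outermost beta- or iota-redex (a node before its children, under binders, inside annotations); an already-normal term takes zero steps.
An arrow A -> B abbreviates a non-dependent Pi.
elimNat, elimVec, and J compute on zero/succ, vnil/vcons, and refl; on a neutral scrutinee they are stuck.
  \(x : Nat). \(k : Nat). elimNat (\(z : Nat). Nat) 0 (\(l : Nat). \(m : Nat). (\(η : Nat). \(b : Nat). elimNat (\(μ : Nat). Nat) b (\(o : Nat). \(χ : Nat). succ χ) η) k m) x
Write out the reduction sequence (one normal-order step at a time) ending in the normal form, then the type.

reduction (normal order):
  \(x : Nat). \(k : Nat). elimNat (\(z : Nat). Nat) 0 (\(l : Nat). \(m : Nat). (\(η : Nat). \(b : Nat). elimNat (\(μ : Nat). Nat) b (\(o : Nat). \(χ : Nat). succ χ) η) k m) x
  ~> \(x : Nat). \(k : Nat). elimNat (\(z : Nat). Nat) 0 (\(l : Nat). \(m : Nat). (\(η : Nat). elimNat (\(b : Nat). Nat) η (\(μ : Nat). \(o : Nat). succ o) k) m) x
  ~> \(x : Nat). \(k : Nat). elimNat (\(z : Nat). Nat) 0 (\(l : Nat). \(m : Nat). elimNat (\(η : Nat). Nat) m (\(b : Nat). \(μ : Nat). succ μ) k) x
type:
  Nat -> Nat -> Nat


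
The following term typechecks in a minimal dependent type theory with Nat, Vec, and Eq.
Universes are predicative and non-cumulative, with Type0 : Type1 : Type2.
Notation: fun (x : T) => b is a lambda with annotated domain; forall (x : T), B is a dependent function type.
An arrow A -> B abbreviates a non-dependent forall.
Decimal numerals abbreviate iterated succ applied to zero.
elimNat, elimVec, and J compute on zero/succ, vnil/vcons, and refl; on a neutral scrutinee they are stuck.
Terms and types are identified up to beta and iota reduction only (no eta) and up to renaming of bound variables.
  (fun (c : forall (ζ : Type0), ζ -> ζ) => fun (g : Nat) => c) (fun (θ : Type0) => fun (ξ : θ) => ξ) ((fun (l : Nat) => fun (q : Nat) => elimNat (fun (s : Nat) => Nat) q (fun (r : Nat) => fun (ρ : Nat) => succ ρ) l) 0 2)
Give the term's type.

the term's type:
  forall (c : Type0), c -> c


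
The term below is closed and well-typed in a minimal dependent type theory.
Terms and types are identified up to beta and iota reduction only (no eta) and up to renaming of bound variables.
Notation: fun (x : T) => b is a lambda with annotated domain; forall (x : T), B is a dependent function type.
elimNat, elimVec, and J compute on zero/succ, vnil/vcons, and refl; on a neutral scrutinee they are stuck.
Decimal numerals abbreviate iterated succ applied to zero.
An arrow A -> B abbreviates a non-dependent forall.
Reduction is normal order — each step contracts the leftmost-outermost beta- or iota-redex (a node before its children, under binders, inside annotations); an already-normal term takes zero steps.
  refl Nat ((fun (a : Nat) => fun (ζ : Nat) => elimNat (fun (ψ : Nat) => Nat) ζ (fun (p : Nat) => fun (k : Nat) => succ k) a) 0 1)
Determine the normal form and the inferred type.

normal form:
  refl Nat 1
the term's type:
  Eq Nat 1 1
observation: 3 normal-order steps separate the term from its normal form.


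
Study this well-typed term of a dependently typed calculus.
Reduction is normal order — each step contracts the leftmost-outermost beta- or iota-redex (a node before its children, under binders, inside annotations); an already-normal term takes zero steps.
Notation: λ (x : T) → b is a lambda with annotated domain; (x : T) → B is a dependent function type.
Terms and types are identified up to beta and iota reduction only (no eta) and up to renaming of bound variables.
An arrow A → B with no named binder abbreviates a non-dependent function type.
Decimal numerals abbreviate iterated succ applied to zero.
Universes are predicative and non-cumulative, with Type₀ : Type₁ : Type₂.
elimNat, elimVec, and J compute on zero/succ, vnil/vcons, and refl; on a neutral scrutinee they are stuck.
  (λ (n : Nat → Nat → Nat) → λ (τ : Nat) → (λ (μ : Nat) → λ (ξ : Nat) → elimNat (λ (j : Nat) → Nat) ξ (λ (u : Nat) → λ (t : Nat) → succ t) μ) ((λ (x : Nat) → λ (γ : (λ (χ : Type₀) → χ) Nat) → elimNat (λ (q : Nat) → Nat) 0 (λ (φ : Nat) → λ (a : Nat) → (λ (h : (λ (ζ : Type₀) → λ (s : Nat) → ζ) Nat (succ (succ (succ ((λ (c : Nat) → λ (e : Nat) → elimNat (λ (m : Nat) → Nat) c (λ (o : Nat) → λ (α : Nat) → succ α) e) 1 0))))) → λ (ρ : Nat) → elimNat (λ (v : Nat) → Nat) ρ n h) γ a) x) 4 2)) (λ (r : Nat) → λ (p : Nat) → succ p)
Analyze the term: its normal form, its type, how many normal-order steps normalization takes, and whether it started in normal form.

reduced normal form:
  λ (n : Nat) → λ (τ : Nat) → succ (succ (succ (succ (succ (succ (succ (succ τ)))))))
inferred type:
  Nat → Nat → Nat
steps to reach normal form (normal order): 78
started in normal form: no
first contracted redex: a beta-redex


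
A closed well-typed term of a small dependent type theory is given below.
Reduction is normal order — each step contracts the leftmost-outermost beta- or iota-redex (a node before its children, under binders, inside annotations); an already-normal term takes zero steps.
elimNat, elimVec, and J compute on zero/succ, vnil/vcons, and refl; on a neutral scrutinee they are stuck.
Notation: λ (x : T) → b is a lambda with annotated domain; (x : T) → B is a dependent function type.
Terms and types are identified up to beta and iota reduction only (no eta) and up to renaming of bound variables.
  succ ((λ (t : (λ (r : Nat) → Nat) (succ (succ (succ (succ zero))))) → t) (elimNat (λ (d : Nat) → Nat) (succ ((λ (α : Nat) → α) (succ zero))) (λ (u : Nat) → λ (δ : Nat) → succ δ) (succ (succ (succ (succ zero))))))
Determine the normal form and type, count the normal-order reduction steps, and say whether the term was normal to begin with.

normal form:
  succ (succ (succ (succ (succ (succ (succ zero))))))
inferred type:
  Nat
reduction steps (normal order): 15
term was already normal: no
first contracted redex: a beta-redex


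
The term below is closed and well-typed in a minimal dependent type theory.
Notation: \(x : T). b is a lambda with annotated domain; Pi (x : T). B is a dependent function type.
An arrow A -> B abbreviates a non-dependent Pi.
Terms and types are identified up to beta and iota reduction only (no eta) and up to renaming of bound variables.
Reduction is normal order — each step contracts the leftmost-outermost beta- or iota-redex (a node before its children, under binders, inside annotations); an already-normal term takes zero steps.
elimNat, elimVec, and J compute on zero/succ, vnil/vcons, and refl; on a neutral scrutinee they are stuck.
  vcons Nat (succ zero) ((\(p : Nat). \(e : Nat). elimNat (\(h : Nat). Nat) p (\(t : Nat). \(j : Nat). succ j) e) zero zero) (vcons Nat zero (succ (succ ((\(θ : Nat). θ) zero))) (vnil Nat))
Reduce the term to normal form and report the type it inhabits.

resulting normal form:
  vcons Nat (succ zero) zero (vcons Nat zero (succ (succ zero)) (vnil Nat))
inferred type:
  Vec Nat (succ (succ zero))
observation: contracting a beta-redex first, the term normalizes in 4 steps.


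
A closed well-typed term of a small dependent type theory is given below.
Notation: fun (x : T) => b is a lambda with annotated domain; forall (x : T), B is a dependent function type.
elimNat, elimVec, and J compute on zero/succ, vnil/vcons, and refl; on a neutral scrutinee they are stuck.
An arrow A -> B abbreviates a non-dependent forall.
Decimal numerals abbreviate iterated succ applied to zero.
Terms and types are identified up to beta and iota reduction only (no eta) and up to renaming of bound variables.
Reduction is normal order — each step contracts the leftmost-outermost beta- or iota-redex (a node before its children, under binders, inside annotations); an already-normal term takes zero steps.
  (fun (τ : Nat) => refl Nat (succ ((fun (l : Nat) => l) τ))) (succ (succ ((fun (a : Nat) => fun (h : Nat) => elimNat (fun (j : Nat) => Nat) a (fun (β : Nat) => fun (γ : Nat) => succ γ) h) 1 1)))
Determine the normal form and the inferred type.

reduced normal form:
  refl Nat 5
inferred type:
  Eq Nat 5 5


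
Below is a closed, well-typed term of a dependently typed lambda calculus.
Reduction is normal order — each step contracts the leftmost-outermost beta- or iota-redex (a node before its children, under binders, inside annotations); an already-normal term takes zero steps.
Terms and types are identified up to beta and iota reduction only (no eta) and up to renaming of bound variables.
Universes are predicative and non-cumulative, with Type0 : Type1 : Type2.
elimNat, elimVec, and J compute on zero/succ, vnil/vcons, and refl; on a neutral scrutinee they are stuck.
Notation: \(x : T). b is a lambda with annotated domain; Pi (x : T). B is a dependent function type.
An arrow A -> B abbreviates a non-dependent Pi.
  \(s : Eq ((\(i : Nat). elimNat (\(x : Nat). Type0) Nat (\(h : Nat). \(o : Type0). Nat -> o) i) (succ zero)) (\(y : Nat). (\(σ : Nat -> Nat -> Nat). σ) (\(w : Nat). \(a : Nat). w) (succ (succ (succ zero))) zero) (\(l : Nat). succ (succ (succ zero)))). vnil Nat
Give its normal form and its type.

reduced normal form:
  \(s : Eq (Nat -> Nat) (\(i : Nat). succ (succ (succ zero))) (\(x : Nat). succ (succ (succ zero)))). vnil Nat
inferred type:
  Eq (Nat -> Nat) (\(s : Nat). succ (succ (succ zero))) (\(i : Nat). succ (succ (succ zero))) -> Vec Nat zero
observation: 8 normal-order steps normalize the term, beginning with a beta-redex.


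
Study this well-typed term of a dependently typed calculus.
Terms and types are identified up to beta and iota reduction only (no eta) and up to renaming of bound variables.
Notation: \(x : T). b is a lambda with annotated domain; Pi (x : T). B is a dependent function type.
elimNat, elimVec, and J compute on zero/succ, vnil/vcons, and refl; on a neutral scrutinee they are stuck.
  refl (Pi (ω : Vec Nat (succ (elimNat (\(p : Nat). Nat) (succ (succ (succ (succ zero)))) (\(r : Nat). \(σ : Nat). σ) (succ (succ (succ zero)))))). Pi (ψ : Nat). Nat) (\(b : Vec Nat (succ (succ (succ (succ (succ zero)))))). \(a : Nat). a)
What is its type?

type:
  Eq (Pi (ω : Vec Nat (succ (succ (succ (succ (succ zero)))))). Pi (p : Nat). Nat) (\(r : Vec Nat (succ (succ (succ (succ (succ zero)))))). \(σ : Nat). σ) (\(ψ : Vec Nat (succ (succ (succ (succ (succ zero)))))). \(b : Nat). b)


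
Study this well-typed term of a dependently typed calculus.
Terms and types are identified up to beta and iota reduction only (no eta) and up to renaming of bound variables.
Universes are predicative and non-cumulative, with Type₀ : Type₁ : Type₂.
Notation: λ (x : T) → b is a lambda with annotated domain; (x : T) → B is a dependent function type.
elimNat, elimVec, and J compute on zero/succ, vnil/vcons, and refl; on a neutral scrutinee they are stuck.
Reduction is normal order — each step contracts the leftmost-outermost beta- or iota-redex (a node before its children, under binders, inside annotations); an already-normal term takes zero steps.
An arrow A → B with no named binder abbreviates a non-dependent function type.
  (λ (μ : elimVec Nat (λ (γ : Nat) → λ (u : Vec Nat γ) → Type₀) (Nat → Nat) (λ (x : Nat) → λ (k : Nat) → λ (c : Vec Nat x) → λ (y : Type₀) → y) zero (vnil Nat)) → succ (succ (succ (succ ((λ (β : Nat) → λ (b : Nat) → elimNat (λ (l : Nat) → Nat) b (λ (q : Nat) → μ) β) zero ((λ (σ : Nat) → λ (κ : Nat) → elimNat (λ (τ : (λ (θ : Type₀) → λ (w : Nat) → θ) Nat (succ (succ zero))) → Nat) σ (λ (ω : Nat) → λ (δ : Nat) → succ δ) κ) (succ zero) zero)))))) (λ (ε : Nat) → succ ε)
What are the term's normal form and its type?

reduced normal form:
  succ (succ (succ (succ (succ zero))))
the term's type:
  Nat


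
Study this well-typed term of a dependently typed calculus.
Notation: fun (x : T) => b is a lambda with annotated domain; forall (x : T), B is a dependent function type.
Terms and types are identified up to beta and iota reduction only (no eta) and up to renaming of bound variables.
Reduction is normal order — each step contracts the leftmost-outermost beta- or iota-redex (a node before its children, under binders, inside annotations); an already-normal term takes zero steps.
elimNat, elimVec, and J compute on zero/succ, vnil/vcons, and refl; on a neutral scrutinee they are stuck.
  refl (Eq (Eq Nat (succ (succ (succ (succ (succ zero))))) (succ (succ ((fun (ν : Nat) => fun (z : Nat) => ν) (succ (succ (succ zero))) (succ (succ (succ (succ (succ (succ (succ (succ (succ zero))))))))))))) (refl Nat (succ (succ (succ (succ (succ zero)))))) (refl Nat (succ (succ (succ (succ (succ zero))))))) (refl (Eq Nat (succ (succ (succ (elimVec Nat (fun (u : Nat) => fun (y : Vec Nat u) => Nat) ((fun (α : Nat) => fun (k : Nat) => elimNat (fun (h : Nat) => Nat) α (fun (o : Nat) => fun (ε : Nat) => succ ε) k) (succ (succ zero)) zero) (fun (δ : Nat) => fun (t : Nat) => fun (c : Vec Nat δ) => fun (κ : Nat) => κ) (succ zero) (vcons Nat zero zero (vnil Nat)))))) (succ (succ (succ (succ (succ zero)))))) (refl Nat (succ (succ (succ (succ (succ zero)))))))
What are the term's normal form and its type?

reduced normal form:
  refl (Eq (Eq Nat (succ (succ (succ (succ (succ zero))))) (succ (succ (succ (succ (succ zero)))))) (refl Nat (succ (succ (succ (succ (succ zero)))))) (refl Nat (succ (succ (succ (succ (succ zero))))))) (refl (Eq Nat (succ (succ (succ (succ (succ zero))))) (succ (succ (succ (succ (succ zero)))))) (refl Nat (succ (succ (succ (succ (succ zero)))))))
type:
  Eq (Eq (Eq Nat (succ (succ (succ (succ (succ zero))))) (succ (succ (succ (succ (succ zero)))))) (refl Nat (succ (succ (succ (succ (succ zero)))))) (refl Nat (succ (succ (succ (succ (succ zero))))))) (refl (Eq Nat (succ (succ (succ (succ (succ zero))))) (succ (succ (succ (succ (succ zero)))))) (refl Nat (succ (succ (succ (succ (succ zero))))))) (refl (Eq Nat (succ (succ (succ (succ (succ zero))))) (succ (succ (succ (succ (succ zero)))))) (refl Nat (succ (succ (succ (succ (succ zero)))))))


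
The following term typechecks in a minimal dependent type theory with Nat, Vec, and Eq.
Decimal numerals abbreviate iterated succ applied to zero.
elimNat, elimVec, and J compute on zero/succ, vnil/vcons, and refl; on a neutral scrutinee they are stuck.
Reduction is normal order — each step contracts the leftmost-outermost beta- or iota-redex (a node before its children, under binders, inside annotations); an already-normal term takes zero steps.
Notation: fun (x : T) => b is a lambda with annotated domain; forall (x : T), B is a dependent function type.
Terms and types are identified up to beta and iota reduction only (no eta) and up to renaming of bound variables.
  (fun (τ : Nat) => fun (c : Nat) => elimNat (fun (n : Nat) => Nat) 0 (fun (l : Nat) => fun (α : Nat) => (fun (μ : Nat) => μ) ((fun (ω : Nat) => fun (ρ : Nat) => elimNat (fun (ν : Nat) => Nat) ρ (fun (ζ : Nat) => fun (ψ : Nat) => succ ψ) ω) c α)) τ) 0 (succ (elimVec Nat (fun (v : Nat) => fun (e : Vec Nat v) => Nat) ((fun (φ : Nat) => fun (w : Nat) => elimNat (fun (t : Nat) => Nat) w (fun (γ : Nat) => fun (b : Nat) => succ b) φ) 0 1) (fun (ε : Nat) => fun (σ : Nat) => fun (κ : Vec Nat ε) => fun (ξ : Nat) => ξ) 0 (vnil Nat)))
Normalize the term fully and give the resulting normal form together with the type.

normal form:
  0
the term's type:
  Nat


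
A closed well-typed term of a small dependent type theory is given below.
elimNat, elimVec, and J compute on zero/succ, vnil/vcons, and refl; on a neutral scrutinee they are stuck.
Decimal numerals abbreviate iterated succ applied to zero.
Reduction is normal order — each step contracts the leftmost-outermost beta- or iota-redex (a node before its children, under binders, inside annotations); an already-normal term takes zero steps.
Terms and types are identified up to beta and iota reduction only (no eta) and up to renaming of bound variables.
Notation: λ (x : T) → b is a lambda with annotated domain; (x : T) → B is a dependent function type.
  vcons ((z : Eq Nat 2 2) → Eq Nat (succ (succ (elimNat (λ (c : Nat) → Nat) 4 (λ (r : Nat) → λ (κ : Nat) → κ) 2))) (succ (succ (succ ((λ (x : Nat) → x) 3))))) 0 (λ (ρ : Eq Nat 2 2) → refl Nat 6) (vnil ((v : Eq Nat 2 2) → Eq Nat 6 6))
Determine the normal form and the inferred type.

resulting normal form:
  vcons ((z : Eq Nat 2 2) → Eq Nat 6 6) 0 (λ (c : Eq Nat 2 2) → refl Nat 6) (vnil ((r : Eq Nat 2 2) → Eq Nat 6 6))
type:
  Vec ((z : Eq Nat 2 2) → Eq Nat 6 6) 1


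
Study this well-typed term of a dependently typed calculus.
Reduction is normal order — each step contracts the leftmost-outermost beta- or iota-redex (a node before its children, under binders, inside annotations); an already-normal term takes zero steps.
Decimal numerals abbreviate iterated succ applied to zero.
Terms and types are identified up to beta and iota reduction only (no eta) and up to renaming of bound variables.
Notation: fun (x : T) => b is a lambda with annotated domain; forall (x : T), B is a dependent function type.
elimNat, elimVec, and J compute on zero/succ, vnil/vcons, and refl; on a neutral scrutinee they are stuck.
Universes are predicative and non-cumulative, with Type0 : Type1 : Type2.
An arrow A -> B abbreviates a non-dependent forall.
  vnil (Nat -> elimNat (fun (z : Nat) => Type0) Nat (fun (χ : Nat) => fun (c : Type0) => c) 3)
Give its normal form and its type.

resulting normal form:
  vnil (Nat -> Nat)
type:
  Vec (Nat -> Nat) 0


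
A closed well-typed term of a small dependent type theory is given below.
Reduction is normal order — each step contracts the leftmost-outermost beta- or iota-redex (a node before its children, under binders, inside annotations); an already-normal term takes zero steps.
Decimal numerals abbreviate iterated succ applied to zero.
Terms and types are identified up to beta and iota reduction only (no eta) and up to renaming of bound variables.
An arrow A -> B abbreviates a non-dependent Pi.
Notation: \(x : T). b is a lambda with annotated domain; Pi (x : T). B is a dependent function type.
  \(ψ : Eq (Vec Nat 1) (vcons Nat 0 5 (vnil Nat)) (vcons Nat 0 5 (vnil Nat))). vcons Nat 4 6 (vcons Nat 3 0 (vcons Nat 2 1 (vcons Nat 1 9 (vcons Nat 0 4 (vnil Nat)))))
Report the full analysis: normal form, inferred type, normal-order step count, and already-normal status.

resulting normal form:
  \(ψ : Eq (Vec Nat 1) (vcons Nat 0 5 (vnil Nat)) (vcons Nat 0 5 (vnil Nat))). vcons Nat 4 6 (vcons Nat 3 0 (vcons Nat 2 1 (vcons Nat 1 9 (vcons Nat 0 4 (vnil Nat)))))
inferred type:
  Eq (Vec Nat 1) (vcons Nat 0 5 (vnil Nat)) (vcons Nat 0 5 (vnil Nat)) -> Vec Nat 5
reduction steps (normal order): 0
term was already normal: yes


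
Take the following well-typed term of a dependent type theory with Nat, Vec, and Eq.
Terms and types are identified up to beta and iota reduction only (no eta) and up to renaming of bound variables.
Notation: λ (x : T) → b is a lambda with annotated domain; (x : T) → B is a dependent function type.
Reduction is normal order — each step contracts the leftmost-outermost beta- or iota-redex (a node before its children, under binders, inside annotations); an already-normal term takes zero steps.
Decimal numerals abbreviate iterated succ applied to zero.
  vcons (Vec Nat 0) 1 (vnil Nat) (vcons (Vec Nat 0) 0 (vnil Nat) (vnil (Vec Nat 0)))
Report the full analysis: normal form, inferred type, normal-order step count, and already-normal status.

reduced normal form:
  vcons (Vec Nat 0) 1 (vnil Nat) (vcons (Vec Nat 0) 0 (vnil Nat) (vnil (Vec Nat 0)))
inferred type:
  Vec (Vec Nat 0) 2
steps to reach normal form (normal order): 0
term was already normal: yes


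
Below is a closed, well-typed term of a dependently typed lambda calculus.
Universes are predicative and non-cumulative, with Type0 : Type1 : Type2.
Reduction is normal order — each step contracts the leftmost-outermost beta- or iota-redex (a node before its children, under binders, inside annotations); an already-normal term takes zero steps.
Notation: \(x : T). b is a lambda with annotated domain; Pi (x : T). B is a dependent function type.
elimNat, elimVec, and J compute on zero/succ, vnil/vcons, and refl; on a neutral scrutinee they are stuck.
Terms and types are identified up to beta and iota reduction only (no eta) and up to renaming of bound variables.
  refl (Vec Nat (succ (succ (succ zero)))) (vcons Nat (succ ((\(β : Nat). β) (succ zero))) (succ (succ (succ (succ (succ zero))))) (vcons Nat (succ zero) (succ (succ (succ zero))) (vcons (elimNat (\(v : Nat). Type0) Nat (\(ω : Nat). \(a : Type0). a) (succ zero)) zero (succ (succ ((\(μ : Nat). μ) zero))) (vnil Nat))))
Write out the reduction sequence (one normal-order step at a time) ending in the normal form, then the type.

normal-order reduction sequence:
  refl (Vec Nat (succ (succ (succ zero)))) (vcons Nat (succ ((\(β : Nat). β) (succ zero))) (succ (succ (succ (succ (succ zero))))) (vcons Nat (succ zero) (succ (succ (succ zero))) (vcons (elimNat (\(v : Nat). Type0) Nat (\(ω : Nat). \(a : Type0). a) (succ zero)) zero (succ (succ ((\(μ : Nat). μ) zero))) (vnil Nat))))
  ~> refl (Vec Nat (succ (succ (succ zero)))) (vcons Nat (succ (succ zero)) (succ (succ (succ (succ (succ zero))))) (vcons Nat (succ zero) (succ (succ (succ zero))) (vcons (elimNat (\(β : Nat). Type0) Nat (\(v : Nat). \(ω : Type0). ω) (succ zero)) zero (succ (succ ((\(a : Nat). a) zero))) (vnil Nat))))
  ~> refl (Vec Nat (succ (succ (succ zero)))) (vcons Nat (succ (succ zero)) (succ (succ (succ (succ (succ zero))))) (vcons Nat (succ zero) (succ (succ (succ zero))) (vcons ((\(β : Nat). \(v : Type0). v) zero (elimNat (\(ω : Nat). Type0) Nat (\(a : Nat). \(μ : Type0). μ) zero)) zero (succ (succ ((\(η : Nat). η) zero))) (vnil Nat))))
  ~> refl (Vec Nat (succ (succ (succ zero)))) (vcons Nat (succ (succ zero)) (succ (succ (succ (succ (succ zero))))) (vcons Nat (succ zero) (succ (succ (succ zero))) (vcons ((\(β : Type0). β) (elimNat (\(v : Nat). Type0) Nat (\(ω : Nat). \(a : Type0). a) zero)) zero (succ (succ ((\(μ : Nat). μ) zero))) (vnil Nat))))
  ~> refl (Vec Nat (succ (succ (succ zero)))) (vcons Nat (succ (succ zero)) (succ (succ (succ (succ (succ zero))))) (vcons Nat (succ zero) (succ (succ (succ zero))) (vcons (elimNat (\(β : Nat). Type0) Nat (\(v : Nat). \(ω : Type0). ω) zero) zero (succ (succ ((\(a : Nat). a) zero))) (vnil Nat))))
  ~> refl (Vec Nat (succ (succ (succ zero)))) (vcons Nat (succ (succ zero)) (succ (succ (succ (succ (succ zero))))) (vcons Nat (succ zero) (succ (succ (succ zero))) (vcons Nat zero (succ (succ ((\(β : Nat). β) zero))) (vnil Nat))))
  ~> refl (Vec Nat (succ (succ (succ zero)))) (vcons Nat (succ (succ zero)) (succ (succ (succ (succ (succ zero))))) (vcons Nat (succ zero) (succ (succ (succ zero))) (vcons Nat zero (succ (succ zero)) (vnil Nat))))
inferred type:
  Eq (Vec Nat (succ (succ (succ zero)))) (vcons Nat (succ (succ zero)) (succ (succ (succ (succ (succ zero))))) (vcons Nat (succ zero) (succ (succ (succ zero))) (vcons Nat zero (succ (succ zero)) (vnil Nat)))) (vcons Nat (succ (succ zero)) (succ (succ (succ (succ (succ zero))))) (vcons Nat (succ zero) (succ (succ (succ zero))) (vcons Nat zero (succ (succ zero)) (vnil Nat))))
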